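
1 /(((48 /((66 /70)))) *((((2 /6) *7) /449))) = 3.78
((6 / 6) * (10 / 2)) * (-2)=-10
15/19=0.79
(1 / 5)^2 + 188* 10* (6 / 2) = 141001 / 25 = 5640.04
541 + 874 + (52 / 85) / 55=6615177 / 4675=1415.01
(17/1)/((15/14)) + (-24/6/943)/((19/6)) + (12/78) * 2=56505538/3493815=16.17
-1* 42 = -42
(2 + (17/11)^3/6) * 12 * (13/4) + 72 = 463169/2662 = 173.99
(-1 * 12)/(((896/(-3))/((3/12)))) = 9/896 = 0.01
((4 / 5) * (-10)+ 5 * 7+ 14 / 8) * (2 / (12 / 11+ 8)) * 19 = 4807 / 40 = 120.18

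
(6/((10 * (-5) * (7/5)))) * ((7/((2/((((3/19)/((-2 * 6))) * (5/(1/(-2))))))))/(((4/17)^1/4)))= -0.67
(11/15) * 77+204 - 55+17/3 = 211.13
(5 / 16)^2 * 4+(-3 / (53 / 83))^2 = 4038289 / 179776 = 22.46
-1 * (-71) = 71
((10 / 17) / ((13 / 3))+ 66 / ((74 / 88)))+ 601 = 5557271 / 8177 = 679.62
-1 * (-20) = 20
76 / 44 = 19 / 11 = 1.73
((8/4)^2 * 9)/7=36/7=5.14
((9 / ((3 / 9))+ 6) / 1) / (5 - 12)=-33 / 7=-4.71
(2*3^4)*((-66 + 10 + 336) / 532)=1620 / 19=85.26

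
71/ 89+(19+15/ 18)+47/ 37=432727/ 19758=21.90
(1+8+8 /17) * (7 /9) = 1127 /153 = 7.37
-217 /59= -3.68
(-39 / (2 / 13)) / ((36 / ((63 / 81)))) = -1183 / 216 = -5.48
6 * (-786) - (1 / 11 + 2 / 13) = -674423 / 143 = -4716.24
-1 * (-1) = 1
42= 42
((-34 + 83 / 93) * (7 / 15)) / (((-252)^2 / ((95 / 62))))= -58501 / 156927456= -0.00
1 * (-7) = -7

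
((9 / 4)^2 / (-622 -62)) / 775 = -9 / 942400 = -0.00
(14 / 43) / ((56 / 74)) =37 / 86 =0.43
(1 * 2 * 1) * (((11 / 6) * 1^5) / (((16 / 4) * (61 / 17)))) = 187 / 732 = 0.26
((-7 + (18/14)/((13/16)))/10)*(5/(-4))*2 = 493/364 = 1.35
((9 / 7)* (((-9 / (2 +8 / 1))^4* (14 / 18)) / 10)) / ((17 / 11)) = 72171 / 1700000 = 0.04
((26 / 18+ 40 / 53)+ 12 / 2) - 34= -12307 / 477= -25.80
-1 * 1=-1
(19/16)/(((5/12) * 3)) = 19/20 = 0.95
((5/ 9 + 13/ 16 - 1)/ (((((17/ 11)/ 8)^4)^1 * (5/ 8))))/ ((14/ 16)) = 12713541632/ 26309115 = 483.24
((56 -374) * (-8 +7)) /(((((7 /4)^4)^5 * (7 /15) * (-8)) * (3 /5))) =-1092639680102400 /558545864083284007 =-0.00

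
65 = 65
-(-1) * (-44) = -44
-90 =-90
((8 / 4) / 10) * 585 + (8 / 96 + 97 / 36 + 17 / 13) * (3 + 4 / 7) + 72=166741 / 819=203.59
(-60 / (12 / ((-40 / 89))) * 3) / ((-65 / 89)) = -120 / 13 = -9.23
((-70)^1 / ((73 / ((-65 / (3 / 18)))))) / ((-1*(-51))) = 9100 / 1241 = 7.33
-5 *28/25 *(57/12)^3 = -48013/80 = -600.16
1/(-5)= -1/5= -0.20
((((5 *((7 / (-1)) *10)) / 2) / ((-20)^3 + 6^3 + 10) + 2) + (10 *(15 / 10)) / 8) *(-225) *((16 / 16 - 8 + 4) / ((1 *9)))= 9089775 / 31096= 292.31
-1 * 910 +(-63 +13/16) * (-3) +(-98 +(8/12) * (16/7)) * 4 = -372739/336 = -1109.34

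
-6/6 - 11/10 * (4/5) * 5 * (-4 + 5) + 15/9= -56/15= -3.73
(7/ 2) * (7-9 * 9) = -259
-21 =-21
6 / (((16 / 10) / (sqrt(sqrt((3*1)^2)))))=15*sqrt(3) / 4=6.50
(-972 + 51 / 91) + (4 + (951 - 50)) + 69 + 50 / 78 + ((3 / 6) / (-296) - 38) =-5624273 / 161616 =-34.80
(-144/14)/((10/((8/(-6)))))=48/35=1.37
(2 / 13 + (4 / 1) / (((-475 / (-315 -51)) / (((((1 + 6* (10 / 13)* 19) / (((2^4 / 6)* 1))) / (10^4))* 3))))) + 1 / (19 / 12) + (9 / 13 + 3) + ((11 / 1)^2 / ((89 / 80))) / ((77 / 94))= 406261736261 / 2959250000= 137.29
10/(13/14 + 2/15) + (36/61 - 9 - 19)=-244756/13603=-17.99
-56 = -56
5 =5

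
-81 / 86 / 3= -27 / 86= -0.31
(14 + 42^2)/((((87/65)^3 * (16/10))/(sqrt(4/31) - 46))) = -28076286875/1317006 + 1220708125 * sqrt(31)/40827186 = -21151.80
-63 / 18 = -7 / 2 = -3.50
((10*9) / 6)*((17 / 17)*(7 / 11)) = 105 / 11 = 9.55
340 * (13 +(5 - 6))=4080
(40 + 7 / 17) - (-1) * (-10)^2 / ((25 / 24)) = 2319 / 17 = 136.41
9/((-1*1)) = -9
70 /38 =35 /19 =1.84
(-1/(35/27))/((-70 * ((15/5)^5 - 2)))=27/590450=0.00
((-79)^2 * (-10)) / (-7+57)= -6241 / 5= -1248.20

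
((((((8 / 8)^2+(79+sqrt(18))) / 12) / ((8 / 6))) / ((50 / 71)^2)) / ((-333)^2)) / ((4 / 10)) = 5041 * sqrt(2) / 591408000+5041 / 22177800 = 0.00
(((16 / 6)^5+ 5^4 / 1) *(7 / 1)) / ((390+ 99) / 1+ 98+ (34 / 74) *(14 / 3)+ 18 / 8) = 191290148 / 21268899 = 8.99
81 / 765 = 9 / 85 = 0.11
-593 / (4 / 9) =-5337 / 4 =-1334.25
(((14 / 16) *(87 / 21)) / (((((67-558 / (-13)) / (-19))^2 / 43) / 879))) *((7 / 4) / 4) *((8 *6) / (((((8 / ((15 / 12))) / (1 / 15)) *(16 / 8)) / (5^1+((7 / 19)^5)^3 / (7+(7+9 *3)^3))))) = 120914450099553000805561074807561 / 54012632443022141333148132944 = 2238.63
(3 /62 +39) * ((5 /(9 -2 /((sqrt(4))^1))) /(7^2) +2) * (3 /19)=5730507 /461776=12.41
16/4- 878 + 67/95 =-873.29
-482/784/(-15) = 0.04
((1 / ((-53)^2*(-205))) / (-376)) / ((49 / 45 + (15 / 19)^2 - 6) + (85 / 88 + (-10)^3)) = -35739 / 7763832336331529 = -0.00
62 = 62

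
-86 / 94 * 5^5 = -134375 / 47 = -2859.04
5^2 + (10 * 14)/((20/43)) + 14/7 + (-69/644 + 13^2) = 13913/28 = 496.89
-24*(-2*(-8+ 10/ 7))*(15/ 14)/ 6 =-2760/ 49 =-56.33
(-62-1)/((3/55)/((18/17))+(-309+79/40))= 16632/81041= 0.21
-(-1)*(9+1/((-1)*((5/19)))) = 26/5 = 5.20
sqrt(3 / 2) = sqrt(6) / 2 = 1.22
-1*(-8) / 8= 1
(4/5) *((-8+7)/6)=-2/15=-0.13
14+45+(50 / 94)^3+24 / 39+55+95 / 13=164762580 / 1349699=122.07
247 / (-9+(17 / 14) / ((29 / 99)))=-100282 / 1971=-50.88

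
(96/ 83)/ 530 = 48/ 21995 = 0.00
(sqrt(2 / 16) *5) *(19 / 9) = 95 *sqrt(2) / 36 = 3.73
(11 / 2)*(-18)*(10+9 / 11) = -1071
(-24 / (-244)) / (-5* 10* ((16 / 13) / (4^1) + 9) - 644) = -39 / 439871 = -0.00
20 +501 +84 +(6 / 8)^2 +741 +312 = 26537 / 16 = 1658.56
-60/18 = -10/3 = -3.33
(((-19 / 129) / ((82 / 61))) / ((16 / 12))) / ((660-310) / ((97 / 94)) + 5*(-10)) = -112423 / 395617200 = -0.00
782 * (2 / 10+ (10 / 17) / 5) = 1242 / 5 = 248.40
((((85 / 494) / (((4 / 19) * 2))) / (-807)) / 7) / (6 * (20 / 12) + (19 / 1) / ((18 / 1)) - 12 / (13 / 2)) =-51 / 6492584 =-0.00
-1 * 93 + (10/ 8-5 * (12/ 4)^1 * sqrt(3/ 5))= -367/ 4-3 * sqrt(15)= -103.37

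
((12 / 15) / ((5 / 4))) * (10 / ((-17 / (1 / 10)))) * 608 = -9728 / 425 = -22.89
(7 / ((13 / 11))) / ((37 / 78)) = 462 / 37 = 12.49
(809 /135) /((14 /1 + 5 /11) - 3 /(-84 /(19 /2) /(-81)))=-498344 /1083375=-0.46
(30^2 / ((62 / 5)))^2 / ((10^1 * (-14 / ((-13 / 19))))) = 3290625 / 127813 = 25.75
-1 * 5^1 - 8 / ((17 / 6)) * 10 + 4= -497 / 17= -29.24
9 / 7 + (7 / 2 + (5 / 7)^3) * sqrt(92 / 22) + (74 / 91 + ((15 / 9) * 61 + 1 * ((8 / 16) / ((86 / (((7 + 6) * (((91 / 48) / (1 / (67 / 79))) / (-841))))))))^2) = 241 * sqrt(506) / 686 + 283055143512050846848627 / 27379589661379178496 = 10346.08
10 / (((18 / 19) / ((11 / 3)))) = 1045 / 27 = 38.70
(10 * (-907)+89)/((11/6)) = -53886/11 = -4898.73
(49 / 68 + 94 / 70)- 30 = -66489 / 2380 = -27.94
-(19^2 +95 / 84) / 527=-30419 / 44268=-0.69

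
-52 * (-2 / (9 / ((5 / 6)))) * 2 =520 / 27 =19.26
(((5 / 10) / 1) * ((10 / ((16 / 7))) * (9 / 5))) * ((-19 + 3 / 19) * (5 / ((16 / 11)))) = -620235 / 2432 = -255.03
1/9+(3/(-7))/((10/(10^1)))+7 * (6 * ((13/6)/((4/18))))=51557/126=409.18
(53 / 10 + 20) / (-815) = -253 / 8150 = -0.03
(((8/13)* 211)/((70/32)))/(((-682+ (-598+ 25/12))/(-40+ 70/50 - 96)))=218116608/34887125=6.25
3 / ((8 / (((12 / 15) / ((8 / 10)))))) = 3 / 8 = 0.38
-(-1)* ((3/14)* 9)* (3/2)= 81/28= 2.89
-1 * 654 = -654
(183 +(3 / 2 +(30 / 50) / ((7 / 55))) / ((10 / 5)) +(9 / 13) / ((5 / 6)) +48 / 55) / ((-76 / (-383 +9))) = 63919473 / 69160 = 924.23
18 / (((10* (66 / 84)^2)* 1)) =1764 / 605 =2.92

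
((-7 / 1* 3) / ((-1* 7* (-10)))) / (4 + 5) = -1 / 30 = -0.03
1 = 1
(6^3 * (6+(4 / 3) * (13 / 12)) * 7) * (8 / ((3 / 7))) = 210112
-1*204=-204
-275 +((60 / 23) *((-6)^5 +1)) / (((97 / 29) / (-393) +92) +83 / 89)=-534677626775 / 1083943471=-493.27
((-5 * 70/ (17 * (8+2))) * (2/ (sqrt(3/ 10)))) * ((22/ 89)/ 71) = -1540 * sqrt(30)/ 322269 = -0.03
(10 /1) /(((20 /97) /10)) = 485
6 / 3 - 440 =-438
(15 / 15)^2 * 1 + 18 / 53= 71 / 53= 1.34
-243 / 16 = -15.19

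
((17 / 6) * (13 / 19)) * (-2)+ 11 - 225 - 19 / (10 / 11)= -136103 / 570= -238.78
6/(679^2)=6/461041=0.00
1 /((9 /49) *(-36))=-0.15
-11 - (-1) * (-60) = -71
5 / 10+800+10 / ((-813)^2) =1058211389 / 1321938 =800.50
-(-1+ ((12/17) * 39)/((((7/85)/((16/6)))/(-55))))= 343207/7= 49029.57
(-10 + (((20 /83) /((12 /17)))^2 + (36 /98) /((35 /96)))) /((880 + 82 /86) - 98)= -40582907521 /3579869848905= -0.01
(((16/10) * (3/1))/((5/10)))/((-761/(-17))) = 816/3805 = 0.21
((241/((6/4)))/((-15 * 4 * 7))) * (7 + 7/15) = -1928/675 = -2.86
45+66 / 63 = 967 / 21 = 46.05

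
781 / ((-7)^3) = -781 / 343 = -2.28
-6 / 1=-6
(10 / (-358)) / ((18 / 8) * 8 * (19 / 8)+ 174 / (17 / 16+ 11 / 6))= -0.00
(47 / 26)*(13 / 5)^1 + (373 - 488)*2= -2253 / 10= -225.30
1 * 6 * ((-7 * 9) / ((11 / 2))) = -756 / 11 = -68.73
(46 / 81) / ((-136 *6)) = -23 / 33048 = -0.00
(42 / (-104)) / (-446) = 21 / 23192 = 0.00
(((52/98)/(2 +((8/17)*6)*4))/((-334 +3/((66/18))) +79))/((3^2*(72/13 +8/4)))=-0.00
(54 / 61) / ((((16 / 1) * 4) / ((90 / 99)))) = 0.01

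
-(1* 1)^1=-1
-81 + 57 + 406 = 382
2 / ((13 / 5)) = 10 / 13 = 0.77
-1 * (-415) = 415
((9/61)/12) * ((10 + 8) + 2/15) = 68/305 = 0.22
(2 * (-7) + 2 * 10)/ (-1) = -6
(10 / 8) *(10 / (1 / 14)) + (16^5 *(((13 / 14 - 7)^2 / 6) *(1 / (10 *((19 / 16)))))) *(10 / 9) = 15156322175 / 25137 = 602948.73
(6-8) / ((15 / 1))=-2 / 15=-0.13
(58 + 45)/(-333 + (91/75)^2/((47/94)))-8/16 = -3015313/3713126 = -0.81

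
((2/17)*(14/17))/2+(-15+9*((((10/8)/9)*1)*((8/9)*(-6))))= -21.62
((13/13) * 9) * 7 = 63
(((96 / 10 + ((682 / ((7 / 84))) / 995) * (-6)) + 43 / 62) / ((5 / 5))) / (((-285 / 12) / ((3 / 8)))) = 7228317 / 11721100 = 0.62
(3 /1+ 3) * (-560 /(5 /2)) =-1344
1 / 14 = 0.07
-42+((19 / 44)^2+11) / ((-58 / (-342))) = 23.96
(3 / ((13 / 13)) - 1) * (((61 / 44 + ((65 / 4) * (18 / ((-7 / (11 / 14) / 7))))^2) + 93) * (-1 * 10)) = -2281577315 / 2156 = -1058245.51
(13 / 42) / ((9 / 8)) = 52 / 189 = 0.28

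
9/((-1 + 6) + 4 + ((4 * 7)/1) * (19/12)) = 27/160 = 0.17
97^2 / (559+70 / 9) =84681 / 5101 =16.60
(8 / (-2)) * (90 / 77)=-4.68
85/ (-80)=-17/ 16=-1.06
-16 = -16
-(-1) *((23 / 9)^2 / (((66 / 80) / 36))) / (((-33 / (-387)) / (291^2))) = 34244243680 / 121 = 283010278.35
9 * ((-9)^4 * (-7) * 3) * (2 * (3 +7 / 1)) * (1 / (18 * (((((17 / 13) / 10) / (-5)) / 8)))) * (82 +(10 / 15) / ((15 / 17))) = 592911446400 / 17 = 34877143905.88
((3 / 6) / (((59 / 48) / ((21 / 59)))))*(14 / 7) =1008 / 3481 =0.29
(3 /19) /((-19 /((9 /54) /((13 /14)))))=-7 /4693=-0.00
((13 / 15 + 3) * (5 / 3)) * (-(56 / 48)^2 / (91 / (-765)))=17255 / 234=73.74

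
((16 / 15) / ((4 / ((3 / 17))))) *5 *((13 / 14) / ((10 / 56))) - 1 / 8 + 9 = 6867 / 680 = 10.10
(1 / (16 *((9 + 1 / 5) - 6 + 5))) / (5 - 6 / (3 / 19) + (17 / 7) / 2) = -7 / 29192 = -0.00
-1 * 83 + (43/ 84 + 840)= 63631/ 84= 757.51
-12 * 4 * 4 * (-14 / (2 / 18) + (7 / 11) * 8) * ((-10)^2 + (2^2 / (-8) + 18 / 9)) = 25919040 / 11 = 2356276.36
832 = 832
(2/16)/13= 1/104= 0.01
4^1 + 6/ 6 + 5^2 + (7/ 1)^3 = 373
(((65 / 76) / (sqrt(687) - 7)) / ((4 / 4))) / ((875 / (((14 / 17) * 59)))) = 5369 / 10303700 + 767 * sqrt(687) / 10303700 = 0.00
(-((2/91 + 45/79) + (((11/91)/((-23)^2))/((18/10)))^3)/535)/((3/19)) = -72214816617088934002/10311476335426677865545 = -0.01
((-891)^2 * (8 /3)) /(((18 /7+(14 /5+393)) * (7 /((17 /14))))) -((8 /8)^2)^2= 89875579 /97601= 920.85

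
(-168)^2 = 28224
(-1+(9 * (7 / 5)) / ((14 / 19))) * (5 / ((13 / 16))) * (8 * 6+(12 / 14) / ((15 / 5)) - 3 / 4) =61226 / 13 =4709.69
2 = 2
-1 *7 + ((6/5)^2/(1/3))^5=14624921393/9765625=1497.59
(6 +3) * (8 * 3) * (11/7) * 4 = 9504/7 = 1357.71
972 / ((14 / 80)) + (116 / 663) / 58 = 25777454 / 4641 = 5554.29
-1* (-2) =2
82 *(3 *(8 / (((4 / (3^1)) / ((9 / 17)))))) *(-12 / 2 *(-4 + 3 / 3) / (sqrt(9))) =79704 / 17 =4688.47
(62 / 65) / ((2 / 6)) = 186 / 65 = 2.86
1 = 1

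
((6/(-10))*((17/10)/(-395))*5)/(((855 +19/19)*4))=0.00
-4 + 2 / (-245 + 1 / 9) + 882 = 967547 / 1102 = 877.99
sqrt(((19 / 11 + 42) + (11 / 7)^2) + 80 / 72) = sqrt(2524390) / 231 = 6.88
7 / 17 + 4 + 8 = 211 / 17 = 12.41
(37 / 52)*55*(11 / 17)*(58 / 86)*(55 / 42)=35704075 / 1596504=22.36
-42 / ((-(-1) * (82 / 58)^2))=-35322 / 1681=-21.01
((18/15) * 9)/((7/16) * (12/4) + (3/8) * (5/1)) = 288/85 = 3.39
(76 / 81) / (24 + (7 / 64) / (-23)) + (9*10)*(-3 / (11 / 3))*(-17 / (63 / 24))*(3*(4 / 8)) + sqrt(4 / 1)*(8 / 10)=3778589104 / 5270265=716.96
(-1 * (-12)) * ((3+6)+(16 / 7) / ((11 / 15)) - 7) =4728 / 77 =61.40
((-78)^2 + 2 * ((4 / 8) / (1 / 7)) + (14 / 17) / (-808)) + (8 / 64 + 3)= 83708887 / 13736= 6094.12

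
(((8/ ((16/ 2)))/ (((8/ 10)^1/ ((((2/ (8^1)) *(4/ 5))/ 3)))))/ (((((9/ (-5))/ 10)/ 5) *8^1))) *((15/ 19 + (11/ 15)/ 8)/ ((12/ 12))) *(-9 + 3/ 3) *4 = 50225/ 6156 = 8.16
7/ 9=0.78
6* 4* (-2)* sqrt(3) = -48* sqrt(3) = -83.14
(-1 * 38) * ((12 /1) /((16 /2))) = -57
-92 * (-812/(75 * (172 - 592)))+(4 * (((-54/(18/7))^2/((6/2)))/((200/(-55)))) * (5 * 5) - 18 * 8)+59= -9292211/2250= -4129.87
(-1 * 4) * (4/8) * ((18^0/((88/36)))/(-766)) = 9/8426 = 0.00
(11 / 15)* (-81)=-59.40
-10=-10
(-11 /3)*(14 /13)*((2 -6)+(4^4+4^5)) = -196504 /39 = -5038.56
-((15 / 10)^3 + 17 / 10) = -203 / 40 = -5.08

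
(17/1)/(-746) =-17/746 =-0.02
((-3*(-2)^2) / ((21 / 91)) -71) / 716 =-123 / 716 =-0.17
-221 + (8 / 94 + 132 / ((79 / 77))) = -342549 / 3713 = -92.26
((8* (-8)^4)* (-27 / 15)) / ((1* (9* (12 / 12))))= -32768 / 5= -6553.60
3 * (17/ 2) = 51/ 2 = 25.50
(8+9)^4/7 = 83521/7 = 11931.57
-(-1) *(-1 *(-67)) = 67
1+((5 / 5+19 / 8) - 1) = 27 / 8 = 3.38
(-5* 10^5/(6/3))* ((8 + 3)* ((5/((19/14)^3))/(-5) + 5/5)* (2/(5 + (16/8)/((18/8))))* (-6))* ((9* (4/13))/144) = 305538750000/4725851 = 64652.64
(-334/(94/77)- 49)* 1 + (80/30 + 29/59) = -2657401/8319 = -319.44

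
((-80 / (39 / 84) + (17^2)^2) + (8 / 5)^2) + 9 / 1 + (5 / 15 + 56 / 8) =81283396 / 975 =83367.59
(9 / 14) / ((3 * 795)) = 1 / 3710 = 0.00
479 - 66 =413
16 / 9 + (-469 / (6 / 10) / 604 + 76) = 415765 / 5436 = 76.48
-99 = -99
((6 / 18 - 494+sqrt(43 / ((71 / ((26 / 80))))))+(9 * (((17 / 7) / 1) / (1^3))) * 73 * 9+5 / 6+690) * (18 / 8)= 9 * sqrt(396890) / 5680+1834221 / 56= 32754.94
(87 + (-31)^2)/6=174.67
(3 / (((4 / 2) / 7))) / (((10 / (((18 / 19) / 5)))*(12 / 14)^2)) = 1029 / 3800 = 0.27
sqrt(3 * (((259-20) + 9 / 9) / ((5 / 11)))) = 12 * sqrt(11) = 39.80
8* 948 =7584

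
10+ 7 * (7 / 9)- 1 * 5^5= -27986 / 9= -3109.56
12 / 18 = 2 / 3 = 0.67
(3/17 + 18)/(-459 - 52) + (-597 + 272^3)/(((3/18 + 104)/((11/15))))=3845795803189/27146875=141666.24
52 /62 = 26 /31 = 0.84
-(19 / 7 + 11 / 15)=-362 / 105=-3.45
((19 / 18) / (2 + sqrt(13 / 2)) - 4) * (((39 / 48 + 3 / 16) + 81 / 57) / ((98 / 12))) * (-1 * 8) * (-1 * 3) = -26.81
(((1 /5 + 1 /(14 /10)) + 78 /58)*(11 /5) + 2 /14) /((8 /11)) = 71357 /10150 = 7.03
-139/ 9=-15.44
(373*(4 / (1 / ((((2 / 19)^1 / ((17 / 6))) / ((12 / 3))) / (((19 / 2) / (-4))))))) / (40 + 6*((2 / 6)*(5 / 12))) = -214848 / 1503565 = -0.14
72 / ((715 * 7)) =72 / 5005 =0.01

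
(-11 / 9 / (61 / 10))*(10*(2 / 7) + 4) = -1760 / 1281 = -1.37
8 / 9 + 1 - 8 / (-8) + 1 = 35 / 9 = 3.89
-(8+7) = -15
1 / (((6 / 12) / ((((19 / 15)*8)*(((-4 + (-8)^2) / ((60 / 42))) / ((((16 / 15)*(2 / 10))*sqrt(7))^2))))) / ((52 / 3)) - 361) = -92625 / 33437623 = -0.00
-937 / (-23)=937 / 23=40.74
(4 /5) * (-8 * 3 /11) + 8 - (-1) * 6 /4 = 853 /110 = 7.75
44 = 44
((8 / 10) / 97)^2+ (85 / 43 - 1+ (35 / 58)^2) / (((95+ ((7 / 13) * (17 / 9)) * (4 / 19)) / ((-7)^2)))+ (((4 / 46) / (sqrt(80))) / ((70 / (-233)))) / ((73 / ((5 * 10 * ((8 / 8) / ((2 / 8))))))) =4970278441459277 / 7201927805488700 - 466 * sqrt(5) / 11753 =0.60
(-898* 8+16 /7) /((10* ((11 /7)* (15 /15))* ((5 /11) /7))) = -175952 /25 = -7038.08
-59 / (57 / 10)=-590 / 57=-10.35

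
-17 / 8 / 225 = -17 / 1800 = -0.01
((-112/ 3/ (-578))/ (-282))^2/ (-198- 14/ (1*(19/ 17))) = -931/ 3736082252250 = -0.00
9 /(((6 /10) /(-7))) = -105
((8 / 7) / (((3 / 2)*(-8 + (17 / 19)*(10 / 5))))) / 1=-152 / 1239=-0.12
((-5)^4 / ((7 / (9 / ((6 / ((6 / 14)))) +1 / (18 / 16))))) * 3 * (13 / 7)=1568125 / 2058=761.97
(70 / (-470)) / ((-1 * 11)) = 0.01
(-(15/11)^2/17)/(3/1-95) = 225/189244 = 0.00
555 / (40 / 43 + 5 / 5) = 287.53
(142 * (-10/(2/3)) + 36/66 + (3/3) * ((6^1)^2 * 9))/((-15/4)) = 5296/11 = 481.45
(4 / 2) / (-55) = -2 / 55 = -0.04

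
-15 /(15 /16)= -16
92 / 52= 23 / 13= 1.77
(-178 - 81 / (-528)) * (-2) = 31301 / 88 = 355.69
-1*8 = -8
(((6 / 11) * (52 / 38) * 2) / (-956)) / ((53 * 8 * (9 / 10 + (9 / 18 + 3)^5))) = -1560 / 222855737137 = -0.00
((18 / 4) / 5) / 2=9 / 20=0.45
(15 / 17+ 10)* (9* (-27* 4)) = -179820 / 17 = -10577.65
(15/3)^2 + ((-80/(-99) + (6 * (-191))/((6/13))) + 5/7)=-1702339/693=-2456.48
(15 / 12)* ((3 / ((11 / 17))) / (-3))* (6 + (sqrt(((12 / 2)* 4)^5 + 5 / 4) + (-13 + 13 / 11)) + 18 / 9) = 1785 / 242 - 85* sqrt(31850501) / 88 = -5443.85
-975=-975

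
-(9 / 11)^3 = -729 / 1331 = -0.55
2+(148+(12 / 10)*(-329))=-1224 / 5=-244.80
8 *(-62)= -496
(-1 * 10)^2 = 100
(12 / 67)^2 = 144 / 4489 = 0.03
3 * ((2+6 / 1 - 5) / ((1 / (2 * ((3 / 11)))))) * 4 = 216 / 11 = 19.64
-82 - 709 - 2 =-793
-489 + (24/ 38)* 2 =-9267/ 19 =-487.74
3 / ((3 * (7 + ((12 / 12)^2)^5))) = 1 / 8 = 0.12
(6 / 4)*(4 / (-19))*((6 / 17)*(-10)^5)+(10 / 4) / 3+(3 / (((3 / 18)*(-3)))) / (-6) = 21603553 / 1938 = 11147.34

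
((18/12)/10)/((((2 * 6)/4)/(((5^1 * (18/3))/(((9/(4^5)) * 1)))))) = 512/3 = 170.67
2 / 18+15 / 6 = 47 / 18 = 2.61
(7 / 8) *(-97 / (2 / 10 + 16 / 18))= -4365 / 56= -77.95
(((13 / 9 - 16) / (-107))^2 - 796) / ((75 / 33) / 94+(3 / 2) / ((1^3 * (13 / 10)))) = -675.69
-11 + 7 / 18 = -191 / 18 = -10.61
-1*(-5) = 5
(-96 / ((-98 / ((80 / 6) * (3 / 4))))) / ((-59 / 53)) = -25440 / 2891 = -8.80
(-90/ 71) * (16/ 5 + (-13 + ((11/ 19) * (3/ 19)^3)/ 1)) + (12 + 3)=253708257/ 9252791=27.42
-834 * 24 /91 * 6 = -120096 /91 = -1319.74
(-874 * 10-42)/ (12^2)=-4391/ 72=-60.99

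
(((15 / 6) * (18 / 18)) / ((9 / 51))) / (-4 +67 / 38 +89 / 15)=8075 / 2107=3.83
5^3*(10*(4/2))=2500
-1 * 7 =-7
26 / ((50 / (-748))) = -9724 / 25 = -388.96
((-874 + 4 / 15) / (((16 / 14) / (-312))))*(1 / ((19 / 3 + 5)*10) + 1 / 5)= 42338933 / 850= 49810.51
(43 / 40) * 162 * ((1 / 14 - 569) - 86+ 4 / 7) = -31907763 / 280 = -113956.30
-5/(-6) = 5/6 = 0.83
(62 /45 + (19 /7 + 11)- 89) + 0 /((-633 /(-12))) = -23281 /315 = -73.91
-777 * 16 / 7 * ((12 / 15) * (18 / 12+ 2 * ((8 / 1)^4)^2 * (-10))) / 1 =2383706838624 / 5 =476741367724.80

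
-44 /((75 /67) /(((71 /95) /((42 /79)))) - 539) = 16535332 /202258567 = 0.08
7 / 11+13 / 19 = 1.32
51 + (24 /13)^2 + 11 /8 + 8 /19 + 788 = 21685921 /25688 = 844.20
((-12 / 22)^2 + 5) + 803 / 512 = 425355 / 61952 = 6.87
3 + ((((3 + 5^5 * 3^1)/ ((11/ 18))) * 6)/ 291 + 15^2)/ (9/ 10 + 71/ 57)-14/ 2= 324059546/ 1304941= 248.33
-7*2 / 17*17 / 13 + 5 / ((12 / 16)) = 218 / 39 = 5.59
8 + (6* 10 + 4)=72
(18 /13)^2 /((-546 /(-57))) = 3078 /15379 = 0.20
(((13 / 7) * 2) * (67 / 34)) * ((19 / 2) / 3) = 16549 / 714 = 23.18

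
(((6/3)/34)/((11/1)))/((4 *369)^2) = 1/407393712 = 0.00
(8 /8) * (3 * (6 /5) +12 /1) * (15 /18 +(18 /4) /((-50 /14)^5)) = 628866368 /48828125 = 12.88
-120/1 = -120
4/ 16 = 1/ 4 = 0.25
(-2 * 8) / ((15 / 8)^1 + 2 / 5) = -640 / 91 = -7.03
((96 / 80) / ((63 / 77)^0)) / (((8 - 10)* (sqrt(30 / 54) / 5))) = -9* sqrt(5) / 5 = -4.02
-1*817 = -817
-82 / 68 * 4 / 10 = -41 / 85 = -0.48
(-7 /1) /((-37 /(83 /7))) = 83 /37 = 2.24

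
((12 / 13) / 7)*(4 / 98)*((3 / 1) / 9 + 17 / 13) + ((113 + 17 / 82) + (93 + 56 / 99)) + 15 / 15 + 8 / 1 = 101541762131 / 470576106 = 215.78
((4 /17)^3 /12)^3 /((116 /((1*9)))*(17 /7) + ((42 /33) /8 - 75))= -0.00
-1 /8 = -0.12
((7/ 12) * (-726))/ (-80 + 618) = -847/ 1076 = -0.79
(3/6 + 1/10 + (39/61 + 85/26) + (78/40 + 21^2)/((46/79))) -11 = 550253889/729560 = 754.23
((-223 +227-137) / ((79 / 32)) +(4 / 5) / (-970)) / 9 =-10320958 / 1724175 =-5.99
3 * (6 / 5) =18 / 5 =3.60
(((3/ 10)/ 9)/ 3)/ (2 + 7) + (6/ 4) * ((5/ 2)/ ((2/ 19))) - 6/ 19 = 2173711/ 61560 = 35.31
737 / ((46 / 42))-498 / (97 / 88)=493317 / 2231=221.12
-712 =-712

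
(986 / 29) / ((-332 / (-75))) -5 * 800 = -662725 / 166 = -3992.32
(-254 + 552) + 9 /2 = 605 /2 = 302.50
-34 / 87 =-0.39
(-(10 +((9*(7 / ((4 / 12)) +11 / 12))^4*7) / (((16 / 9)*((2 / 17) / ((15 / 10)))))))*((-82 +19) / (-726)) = -26147973321031233 / 3964928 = -6594816682.93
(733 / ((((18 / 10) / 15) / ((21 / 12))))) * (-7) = -897925 / 12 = -74827.08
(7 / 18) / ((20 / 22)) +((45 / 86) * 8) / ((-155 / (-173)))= 1223681 / 239940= 5.10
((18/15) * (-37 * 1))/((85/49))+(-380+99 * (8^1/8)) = -130303/425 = -306.60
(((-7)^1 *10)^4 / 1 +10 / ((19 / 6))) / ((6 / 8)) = 1824760240 / 57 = 32013337.54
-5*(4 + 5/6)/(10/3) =-29/4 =-7.25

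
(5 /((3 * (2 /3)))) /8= 5 /16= 0.31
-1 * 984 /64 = -123 /8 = -15.38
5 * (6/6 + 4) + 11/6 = 161/6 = 26.83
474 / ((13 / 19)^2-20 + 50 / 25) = -171114 / 6329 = -27.04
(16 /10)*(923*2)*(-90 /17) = -265824 /17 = -15636.71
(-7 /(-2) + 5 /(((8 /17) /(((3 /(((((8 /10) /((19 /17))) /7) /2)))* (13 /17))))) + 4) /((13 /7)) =922005 /3536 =260.75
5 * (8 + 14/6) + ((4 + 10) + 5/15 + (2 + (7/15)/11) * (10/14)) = 15583/231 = 67.46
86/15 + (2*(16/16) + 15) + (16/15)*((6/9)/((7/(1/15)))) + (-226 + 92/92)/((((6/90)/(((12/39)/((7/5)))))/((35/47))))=-1529037383/2886975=-529.63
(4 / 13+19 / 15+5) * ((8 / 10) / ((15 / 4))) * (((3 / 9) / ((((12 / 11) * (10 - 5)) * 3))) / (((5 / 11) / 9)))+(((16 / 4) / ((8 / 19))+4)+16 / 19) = 621375419 / 41681250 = 14.91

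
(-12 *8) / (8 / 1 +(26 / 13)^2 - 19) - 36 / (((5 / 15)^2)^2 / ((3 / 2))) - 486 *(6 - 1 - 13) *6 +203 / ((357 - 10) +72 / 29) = 1345705699 / 70945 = 18968.30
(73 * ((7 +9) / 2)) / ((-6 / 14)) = -4088 / 3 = -1362.67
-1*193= -193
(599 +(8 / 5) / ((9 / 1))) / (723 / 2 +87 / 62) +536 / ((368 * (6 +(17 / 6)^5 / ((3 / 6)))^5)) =1.65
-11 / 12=-0.92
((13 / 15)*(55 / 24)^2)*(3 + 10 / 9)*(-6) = -291005 / 2592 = -112.27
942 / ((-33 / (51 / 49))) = -16014 / 539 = -29.71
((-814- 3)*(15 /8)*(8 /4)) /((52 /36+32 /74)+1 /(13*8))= -106103790 /65333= -1624.05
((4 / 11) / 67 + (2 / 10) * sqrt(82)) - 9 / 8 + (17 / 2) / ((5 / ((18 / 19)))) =274993 / 560120 + sqrt(82) / 5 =2.30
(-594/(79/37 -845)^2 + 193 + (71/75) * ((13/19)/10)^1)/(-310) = -167230460732288/268519558614375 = -0.62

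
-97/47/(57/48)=-1552/893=-1.74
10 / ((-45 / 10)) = -20 / 9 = -2.22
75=75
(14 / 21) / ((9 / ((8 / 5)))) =16 / 135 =0.12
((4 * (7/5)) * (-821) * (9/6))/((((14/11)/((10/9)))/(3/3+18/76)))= -424457/57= -7446.61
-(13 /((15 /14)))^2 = -33124 /225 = -147.22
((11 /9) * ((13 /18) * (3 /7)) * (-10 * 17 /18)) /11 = -1105 /3402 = -0.32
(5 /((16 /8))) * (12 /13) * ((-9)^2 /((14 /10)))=12150 /91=133.52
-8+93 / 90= -209 / 30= -6.97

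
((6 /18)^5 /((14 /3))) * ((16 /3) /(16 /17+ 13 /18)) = 272 /96201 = 0.00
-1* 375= -375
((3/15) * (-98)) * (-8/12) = 196/15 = 13.07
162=162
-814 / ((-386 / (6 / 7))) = 2442 / 1351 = 1.81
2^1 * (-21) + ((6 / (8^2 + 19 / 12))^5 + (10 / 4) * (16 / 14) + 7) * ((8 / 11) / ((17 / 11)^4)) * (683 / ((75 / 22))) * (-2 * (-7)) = 2195519259493280014230674 / 630390059139139033675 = 3482.79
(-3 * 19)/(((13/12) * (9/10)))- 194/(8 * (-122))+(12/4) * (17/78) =-57.61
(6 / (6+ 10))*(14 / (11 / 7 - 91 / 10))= -735 / 1054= -0.70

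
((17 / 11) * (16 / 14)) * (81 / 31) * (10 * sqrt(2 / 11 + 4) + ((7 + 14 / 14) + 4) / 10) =66096 / 11935 + 110160 * sqrt(506) / 26257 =99.91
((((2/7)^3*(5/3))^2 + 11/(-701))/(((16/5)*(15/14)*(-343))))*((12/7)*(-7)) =-10525651/72740259018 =-0.00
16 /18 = 8 /9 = 0.89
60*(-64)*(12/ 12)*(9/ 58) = -17280/ 29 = -595.86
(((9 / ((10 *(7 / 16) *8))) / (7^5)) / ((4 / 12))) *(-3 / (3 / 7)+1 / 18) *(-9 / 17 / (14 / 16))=2700 / 14000231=0.00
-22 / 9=-2.44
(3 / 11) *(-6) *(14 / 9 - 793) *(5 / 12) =35615 / 66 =539.62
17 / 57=0.30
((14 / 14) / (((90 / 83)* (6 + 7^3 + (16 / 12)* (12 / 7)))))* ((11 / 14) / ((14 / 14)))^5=13367233 / 17003689920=0.00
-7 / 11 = -0.64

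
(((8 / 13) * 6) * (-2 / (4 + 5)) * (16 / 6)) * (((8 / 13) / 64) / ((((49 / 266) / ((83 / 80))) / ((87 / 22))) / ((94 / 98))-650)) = 34391216 / 1062450849135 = 0.00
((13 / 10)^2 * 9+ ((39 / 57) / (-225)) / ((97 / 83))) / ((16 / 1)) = 25224511 / 26539200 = 0.95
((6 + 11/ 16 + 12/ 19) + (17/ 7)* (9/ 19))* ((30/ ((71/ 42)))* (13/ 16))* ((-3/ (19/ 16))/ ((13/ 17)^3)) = -11953844865/ 17326556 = -689.91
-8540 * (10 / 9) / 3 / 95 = -17080 / 513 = -33.29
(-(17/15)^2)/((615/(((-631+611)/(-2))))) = -578/27675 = -0.02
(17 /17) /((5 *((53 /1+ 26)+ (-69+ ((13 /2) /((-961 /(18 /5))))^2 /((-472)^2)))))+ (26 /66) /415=14757110509408357 /704421848998590855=0.02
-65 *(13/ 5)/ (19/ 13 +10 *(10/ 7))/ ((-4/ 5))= 76895/ 5732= 13.42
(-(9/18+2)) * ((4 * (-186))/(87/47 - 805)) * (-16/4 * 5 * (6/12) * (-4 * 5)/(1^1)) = -4371000/9437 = -463.18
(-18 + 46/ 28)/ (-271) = 229/ 3794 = 0.06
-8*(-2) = 16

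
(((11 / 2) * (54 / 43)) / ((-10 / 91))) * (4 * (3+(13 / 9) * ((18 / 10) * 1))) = -1513512 / 1075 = -1407.92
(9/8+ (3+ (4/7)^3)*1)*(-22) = -130141/1372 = -94.85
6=6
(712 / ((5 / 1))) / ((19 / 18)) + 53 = 17851 / 95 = 187.91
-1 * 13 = -13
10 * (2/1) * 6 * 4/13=480/13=36.92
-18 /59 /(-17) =18 /1003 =0.02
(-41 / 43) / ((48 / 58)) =-1189 / 1032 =-1.15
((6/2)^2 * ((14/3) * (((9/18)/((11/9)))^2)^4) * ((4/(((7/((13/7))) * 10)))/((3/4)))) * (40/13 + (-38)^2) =202448728863/30010243340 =6.75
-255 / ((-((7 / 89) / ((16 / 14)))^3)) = 92040752640 / 117649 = 782333.49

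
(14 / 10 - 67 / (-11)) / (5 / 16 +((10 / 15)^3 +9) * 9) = 19776 / 221705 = 0.09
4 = 4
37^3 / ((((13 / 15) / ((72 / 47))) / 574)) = 31400807760 / 611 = 51392484.06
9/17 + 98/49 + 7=9.53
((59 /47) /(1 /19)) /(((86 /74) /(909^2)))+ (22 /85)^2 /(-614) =76017105681854693 /4482729575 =16957771.91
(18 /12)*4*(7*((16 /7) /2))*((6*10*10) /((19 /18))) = 518400 /19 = 27284.21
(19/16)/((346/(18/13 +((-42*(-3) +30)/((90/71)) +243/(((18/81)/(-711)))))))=-5760193501/2159040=-2667.94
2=2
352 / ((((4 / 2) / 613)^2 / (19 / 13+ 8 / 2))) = 2347804712 / 13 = 180600362.46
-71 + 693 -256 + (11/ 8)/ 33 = 8785/ 24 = 366.04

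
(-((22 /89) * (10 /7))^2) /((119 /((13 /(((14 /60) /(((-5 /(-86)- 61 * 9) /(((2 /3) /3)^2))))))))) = 530738851500 /817787803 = 648.99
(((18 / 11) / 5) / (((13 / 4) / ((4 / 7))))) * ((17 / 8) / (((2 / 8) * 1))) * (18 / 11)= 44064 / 55055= 0.80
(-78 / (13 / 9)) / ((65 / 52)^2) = -864 / 25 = -34.56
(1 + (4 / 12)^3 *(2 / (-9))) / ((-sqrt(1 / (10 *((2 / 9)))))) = -482 *sqrt(5) / 729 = -1.48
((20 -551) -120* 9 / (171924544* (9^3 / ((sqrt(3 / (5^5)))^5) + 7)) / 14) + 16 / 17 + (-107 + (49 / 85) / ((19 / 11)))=-28807214259092316625336740633908471 / 45242782609963417049821344052640 -889892578125* sqrt(15) / 196098748154640197739163720352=-636.73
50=50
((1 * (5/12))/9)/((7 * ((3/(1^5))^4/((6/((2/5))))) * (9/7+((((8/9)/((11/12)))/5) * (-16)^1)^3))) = -4159375/97102256868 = -0.00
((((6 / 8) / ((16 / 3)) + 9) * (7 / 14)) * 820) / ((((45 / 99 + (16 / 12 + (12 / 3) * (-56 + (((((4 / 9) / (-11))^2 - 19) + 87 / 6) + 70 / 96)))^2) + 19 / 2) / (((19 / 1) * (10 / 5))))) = 218879005348575 / 86886926719657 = 2.52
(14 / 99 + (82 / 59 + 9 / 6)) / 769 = 35411 / 8983458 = 0.00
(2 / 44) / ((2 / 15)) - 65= -64.66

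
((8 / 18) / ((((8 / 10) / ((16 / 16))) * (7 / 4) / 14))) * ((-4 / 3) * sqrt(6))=-160 * sqrt(6) / 27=-14.52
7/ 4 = 1.75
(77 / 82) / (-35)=-11 / 410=-0.03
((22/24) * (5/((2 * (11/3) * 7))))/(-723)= -5/40488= -0.00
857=857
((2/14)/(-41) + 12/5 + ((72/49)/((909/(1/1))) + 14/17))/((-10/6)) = -166694553/86236325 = -1.93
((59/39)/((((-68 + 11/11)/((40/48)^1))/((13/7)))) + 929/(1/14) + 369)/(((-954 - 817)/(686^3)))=-371949753540260/152559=-2438071523.41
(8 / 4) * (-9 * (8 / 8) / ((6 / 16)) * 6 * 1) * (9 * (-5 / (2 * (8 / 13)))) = 10530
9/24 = 3/8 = 0.38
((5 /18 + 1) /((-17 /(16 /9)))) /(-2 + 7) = -184 /6885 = -0.03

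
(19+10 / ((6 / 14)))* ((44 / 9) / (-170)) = -2794 / 2295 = -1.22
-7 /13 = -0.54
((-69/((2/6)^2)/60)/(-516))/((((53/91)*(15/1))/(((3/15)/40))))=2093/182320000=0.00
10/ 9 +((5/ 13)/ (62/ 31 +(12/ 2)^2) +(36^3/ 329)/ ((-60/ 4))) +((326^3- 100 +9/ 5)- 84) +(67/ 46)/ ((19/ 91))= 2913960767399411/ 84107205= 34645792.44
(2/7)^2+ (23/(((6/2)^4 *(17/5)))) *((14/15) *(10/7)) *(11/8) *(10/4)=376021/809676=0.46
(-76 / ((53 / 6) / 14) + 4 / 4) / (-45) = 6331 / 2385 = 2.65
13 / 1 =13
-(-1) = 1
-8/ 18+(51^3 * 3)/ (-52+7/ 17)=-60890317/ 7893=-7714.47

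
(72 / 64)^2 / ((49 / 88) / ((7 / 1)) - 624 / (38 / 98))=-16929 / 21524440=-0.00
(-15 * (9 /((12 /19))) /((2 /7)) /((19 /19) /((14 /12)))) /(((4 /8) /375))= -5236875 /8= -654609.38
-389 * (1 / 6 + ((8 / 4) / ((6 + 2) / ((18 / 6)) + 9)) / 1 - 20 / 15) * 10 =81301 / 21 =3871.48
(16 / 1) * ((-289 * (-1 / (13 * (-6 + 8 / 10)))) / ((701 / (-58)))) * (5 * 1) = 3352400 / 118469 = 28.30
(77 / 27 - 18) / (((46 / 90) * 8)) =-2045 / 552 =-3.70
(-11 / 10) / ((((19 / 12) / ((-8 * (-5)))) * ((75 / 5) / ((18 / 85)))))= -3168 / 8075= -0.39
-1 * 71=-71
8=8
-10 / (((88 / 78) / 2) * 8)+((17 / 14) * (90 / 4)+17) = 25937 / 616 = 42.11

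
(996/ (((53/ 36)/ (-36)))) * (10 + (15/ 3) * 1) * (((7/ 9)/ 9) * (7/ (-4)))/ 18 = 162680/ 53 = 3069.43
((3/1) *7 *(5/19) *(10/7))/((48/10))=125/76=1.64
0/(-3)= 0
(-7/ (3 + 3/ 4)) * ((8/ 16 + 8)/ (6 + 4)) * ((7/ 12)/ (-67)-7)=11.12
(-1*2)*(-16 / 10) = 16 / 5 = 3.20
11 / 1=11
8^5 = 32768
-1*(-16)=16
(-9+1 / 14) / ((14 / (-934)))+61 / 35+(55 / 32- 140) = 3599539 / 7840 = 459.12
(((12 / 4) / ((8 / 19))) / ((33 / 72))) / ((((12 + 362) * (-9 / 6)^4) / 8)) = 1216 / 18513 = 0.07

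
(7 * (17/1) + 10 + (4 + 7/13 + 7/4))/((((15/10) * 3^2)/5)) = 11725/234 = 50.11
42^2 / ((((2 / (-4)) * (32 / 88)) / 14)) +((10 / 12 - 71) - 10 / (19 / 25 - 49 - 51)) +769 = -223503475 / 1654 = -135129.07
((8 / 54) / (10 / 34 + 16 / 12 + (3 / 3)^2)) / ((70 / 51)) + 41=288724 / 7035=41.04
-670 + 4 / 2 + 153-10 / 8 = -2065 / 4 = -516.25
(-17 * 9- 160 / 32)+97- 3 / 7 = -61.43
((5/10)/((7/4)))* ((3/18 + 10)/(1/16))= 976/21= 46.48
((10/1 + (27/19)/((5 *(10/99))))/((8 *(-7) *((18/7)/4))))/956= -12173/32695200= -0.00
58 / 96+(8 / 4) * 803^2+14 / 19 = 1176132839 / 912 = 1289619.34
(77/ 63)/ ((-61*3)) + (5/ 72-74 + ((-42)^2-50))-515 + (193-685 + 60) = 9131795/ 13176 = 693.06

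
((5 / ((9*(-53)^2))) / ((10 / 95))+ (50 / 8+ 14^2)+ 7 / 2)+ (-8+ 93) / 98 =1023813967 / 4955076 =206.62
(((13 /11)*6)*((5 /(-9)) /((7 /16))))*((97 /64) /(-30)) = 1261 /2772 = 0.45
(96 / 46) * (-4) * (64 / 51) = -10.48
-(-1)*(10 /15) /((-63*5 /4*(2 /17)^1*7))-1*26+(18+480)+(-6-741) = -1819193 /6615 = -275.01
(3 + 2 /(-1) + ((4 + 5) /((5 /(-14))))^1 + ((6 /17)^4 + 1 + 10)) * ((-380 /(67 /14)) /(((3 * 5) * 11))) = 1952761328 /307774885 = 6.34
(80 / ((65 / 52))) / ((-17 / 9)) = -576 / 17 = -33.88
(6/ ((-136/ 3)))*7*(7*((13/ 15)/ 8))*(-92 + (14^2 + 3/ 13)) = -39837/ 544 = -73.23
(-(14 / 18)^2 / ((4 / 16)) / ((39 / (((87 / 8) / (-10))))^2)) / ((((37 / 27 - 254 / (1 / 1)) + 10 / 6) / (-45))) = -17661 / 52349440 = -0.00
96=96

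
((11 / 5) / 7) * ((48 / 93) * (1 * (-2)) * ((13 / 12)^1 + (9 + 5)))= -15928 / 3255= -4.89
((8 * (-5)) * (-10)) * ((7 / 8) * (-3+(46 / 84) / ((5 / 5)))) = -2575 / 3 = -858.33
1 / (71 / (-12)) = -12 / 71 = -0.17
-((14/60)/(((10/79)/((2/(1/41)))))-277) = 18877/150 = 125.85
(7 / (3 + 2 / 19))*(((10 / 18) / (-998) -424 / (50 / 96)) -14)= -1866.69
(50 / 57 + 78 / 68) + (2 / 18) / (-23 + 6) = 11731 / 5814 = 2.02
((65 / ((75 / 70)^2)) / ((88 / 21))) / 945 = 637 / 44550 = 0.01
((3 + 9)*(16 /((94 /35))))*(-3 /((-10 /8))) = 8064 /47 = 171.57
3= 3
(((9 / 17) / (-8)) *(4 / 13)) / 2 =-9 / 884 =-0.01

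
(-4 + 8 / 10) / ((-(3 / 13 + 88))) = 208 / 5735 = 0.04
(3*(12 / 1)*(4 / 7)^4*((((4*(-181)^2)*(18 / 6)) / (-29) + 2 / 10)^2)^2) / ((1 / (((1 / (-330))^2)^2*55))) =601164322.18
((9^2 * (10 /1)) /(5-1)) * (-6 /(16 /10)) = -6075 /8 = -759.38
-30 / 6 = -5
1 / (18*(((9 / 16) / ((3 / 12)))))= 2 / 81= 0.02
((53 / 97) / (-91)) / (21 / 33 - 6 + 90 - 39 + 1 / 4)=-2332 / 17821713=-0.00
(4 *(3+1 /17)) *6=1248 /17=73.41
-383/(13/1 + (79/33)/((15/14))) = -189585/7541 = -25.14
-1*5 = -5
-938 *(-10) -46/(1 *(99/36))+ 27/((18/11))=206355/22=9379.77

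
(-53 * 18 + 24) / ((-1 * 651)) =10 / 7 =1.43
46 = 46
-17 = -17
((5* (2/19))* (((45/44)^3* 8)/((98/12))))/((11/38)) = 1366875/717409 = 1.91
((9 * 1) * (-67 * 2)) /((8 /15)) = -9045 /4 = -2261.25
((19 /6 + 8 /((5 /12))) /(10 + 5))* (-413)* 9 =-5542.46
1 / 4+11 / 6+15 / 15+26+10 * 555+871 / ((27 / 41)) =745385 / 108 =6901.71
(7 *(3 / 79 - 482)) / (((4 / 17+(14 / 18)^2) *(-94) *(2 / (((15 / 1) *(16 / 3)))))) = 7340098500 / 4295941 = 1708.61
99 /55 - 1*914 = -4561 /5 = -912.20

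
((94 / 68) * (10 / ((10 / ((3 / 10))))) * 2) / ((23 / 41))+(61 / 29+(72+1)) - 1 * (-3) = 9023799 / 113390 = 79.58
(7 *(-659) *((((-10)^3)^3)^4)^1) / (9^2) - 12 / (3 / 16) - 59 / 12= -18452000000000000000000000000000000022329 / 324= -56950617283950617283950620000000000000.00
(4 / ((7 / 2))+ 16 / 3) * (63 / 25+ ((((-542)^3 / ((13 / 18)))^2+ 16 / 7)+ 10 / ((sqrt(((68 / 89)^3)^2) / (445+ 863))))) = 56495717586223228335333541 / 179490675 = 314755725255494349.97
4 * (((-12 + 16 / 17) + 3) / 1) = -548 / 17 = -32.24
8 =8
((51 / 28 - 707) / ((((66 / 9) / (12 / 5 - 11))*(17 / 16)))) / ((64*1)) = 46311 / 3808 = 12.16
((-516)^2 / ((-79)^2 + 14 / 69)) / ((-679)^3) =-18371664 / 134811429887477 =-0.00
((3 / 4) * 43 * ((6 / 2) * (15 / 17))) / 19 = 5805 / 1292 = 4.49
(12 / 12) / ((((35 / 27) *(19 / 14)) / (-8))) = -432 / 95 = -4.55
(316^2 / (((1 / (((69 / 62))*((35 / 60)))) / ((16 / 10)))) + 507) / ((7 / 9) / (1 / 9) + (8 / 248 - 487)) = -16155401 / 74395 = -217.16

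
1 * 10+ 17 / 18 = 197 / 18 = 10.94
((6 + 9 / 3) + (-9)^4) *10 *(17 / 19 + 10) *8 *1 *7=40083915.79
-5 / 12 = -0.42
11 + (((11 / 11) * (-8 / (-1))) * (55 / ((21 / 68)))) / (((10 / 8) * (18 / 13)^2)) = 1030007 / 1701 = 605.53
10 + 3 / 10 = 103 / 10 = 10.30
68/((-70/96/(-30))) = 19584/7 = 2797.71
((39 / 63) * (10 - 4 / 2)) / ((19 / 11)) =1144 / 399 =2.87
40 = 40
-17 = -17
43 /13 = 3.31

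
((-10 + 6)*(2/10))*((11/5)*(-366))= 644.16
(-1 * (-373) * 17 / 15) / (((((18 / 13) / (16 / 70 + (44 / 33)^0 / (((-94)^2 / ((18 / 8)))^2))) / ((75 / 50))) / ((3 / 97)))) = 823801565149459 / 254461701043200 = 3.24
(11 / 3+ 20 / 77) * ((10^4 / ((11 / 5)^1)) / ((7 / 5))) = 226750000 / 17787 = 12748.07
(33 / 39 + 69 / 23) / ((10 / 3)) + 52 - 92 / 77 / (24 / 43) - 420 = -2216135 / 6006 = -368.99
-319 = -319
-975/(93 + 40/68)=-16575/1591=-10.42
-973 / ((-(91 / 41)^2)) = 197.51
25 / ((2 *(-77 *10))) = -5 / 308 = -0.02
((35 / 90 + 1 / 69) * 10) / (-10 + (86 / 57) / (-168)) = -444220 / 1102229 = -0.40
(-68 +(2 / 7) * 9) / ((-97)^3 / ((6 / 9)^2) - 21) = 1832 / 57498987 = 0.00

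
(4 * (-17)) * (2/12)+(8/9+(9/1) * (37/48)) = -505/144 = -3.51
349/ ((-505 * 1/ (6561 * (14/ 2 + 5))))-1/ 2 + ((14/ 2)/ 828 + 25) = -22741095539/ 418140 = -54386.32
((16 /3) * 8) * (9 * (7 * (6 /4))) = 4032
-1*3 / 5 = -3 / 5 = -0.60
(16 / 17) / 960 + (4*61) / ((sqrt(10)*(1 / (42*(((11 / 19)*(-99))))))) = 1 / 1020-5580036*sqrt(10) / 95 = -185743.40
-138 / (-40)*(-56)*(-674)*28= 18230352 / 5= 3646070.40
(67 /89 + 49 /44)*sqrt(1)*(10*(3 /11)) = 5.09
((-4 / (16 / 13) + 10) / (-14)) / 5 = -27 / 280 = -0.10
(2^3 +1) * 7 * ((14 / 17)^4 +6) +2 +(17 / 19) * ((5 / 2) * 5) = 1333507569 / 3173798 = 420.16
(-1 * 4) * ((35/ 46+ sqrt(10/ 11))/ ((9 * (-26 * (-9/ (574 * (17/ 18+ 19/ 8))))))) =-68593 * sqrt(110)/ 208494 - 2400755/ 871884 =-6.20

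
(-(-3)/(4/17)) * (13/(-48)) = -221/64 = -3.45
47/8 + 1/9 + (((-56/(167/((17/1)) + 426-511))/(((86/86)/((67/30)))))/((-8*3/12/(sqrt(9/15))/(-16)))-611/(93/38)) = -543871/2232 + 127568*sqrt(15)/47925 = -233.36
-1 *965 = -965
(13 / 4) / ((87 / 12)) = 0.45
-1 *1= -1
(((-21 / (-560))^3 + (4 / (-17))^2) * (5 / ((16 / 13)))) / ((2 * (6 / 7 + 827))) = 12232493 / 89964544000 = 0.00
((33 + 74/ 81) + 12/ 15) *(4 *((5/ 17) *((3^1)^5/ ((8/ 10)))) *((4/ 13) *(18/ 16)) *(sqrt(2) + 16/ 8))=111645 *sqrt(2)/ 26 + 111645/ 13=14660.76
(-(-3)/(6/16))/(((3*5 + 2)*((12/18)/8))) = 96/17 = 5.65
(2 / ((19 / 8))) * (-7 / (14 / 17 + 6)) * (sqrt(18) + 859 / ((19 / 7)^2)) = -20035316 / 198911-1428 * sqrt(2) / 551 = -104.39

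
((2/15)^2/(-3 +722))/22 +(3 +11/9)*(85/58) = 319325933/51606225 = 6.19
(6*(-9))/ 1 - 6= -60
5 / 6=0.83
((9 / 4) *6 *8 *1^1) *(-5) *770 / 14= -29700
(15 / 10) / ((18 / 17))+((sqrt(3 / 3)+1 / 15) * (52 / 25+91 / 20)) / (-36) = 5491 / 4500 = 1.22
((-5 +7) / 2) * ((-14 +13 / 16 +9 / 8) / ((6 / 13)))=-2509 / 96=-26.14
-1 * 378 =-378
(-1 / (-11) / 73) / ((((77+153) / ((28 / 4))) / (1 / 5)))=7 / 923450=0.00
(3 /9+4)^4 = 28561 /81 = 352.60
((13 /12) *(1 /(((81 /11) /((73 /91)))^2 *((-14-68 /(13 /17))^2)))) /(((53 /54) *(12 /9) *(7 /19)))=159267823 /63267179994144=0.00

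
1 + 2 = 3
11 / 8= 1.38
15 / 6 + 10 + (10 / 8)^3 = 925 / 64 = 14.45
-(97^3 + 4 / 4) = -912674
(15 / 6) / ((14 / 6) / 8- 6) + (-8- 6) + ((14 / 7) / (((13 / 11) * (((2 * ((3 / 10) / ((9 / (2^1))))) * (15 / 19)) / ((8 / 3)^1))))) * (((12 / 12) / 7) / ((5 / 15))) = 49066 / 12467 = 3.94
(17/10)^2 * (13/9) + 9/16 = 17053/3600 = 4.74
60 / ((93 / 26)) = 520 / 31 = 16.77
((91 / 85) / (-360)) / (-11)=91 / 336600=0.00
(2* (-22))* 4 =-176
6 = 6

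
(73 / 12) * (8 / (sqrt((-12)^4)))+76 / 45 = 2189 / 1080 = 2.03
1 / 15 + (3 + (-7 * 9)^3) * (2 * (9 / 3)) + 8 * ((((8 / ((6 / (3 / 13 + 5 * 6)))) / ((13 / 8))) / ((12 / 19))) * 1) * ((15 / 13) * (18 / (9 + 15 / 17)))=-345936058661 / 230685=-1499603.61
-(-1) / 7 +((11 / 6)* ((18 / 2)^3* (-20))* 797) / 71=-149126599 / 497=-300053.52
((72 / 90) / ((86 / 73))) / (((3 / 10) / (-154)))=-44968 / 129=-348.59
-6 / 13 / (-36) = 1 / 78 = 0.01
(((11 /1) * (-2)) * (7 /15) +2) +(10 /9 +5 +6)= 173 /45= 3.84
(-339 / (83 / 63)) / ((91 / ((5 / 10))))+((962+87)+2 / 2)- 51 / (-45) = 33979421 / 32370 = 1049.72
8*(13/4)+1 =27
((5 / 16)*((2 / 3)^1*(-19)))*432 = -1710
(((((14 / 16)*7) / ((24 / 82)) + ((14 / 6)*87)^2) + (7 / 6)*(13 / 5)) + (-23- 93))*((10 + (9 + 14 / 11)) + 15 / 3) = 2743323599 / 2640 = 1039137.73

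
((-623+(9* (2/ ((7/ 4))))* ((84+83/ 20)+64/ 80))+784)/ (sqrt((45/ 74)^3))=2786618* sqrt(370)/ 23625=2268.85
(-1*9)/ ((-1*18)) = 1/ 2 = 0.50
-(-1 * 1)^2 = -1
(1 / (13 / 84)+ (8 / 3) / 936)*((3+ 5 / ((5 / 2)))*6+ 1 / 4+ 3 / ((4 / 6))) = 315391 / 1404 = 224.64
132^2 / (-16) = -1089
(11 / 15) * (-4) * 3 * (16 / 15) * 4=-2816 / 75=-37.55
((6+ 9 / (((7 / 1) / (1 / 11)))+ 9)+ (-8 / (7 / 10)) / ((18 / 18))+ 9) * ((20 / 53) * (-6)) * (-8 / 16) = 58620 / 4081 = 14.36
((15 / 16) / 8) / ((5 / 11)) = 0.26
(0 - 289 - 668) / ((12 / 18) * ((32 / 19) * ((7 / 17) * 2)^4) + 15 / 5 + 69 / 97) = -441930741813 / 1952337448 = -226.36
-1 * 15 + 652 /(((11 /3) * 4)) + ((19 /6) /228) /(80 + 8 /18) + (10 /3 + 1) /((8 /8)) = 6458113 /191136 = 33.79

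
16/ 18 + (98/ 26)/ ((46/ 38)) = 10771/ 2691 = 4.00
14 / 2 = 7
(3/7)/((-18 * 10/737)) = -737/420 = -1.75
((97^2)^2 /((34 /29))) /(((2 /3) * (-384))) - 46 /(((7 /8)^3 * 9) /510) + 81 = -2675926227985 /8956416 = -298771.99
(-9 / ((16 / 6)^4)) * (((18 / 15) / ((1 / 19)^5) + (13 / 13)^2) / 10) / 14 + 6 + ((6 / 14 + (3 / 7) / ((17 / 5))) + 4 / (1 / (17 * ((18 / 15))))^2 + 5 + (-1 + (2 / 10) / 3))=-2102.10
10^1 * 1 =10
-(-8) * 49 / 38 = 10.32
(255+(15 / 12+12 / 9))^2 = 9554281 / 144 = 66349.17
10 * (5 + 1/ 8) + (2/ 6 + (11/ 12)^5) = 12996635/ 248832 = 52.23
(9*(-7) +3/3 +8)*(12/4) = -162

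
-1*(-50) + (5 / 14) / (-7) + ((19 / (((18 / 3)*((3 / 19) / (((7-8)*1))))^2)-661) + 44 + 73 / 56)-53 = -18974287 / 31752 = -597.58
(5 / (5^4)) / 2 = 1 / 250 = 0.00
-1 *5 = -5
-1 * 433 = -433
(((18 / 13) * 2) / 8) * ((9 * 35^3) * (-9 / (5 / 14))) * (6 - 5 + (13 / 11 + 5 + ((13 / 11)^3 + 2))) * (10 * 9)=-3281601336.44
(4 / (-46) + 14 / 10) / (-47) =-151 / 5405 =-0.03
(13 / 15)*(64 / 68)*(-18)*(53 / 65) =-5088 / 425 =-11.97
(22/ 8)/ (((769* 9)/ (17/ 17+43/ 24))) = 737/ 664416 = 0.00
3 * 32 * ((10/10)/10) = 48/5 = 9.60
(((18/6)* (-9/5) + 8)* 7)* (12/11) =19.85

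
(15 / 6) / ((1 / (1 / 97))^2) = 5 / 18818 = 0.00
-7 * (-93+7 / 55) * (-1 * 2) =-71512 / 55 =-1300.22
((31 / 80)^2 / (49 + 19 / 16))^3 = 0.00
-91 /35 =-13 /5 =-2.60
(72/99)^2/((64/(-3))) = -3/121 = -0.02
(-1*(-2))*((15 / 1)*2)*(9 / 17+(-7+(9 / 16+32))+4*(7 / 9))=357445 / 204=1752.18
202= 202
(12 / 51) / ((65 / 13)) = 4 / 85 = 0.05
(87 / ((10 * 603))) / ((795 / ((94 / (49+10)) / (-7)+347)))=461477 / 73328150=0.01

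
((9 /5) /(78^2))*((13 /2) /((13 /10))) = 1 /676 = 0.00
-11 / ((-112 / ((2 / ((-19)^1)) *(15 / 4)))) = -165 / 4256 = -0.04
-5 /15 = -1 /3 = -0.33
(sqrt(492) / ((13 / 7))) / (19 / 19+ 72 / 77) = 1078 * sqrt(123) / 1937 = 6.17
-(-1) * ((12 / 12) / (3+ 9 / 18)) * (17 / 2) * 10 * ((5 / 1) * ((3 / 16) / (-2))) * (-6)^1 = 3825 / 56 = 68.30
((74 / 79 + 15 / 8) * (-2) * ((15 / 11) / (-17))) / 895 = 5331 / 10577468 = 0.00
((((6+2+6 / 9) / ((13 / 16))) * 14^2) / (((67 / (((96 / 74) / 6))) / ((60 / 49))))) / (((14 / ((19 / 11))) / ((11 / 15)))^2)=369664 / 5466195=0.07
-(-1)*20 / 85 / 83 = 4 / 1411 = 0.00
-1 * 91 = -91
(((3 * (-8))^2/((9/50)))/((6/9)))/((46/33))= 79200/23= 3443.48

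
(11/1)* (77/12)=847/12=70.58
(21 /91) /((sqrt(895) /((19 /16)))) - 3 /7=-3 /7 + 57 *sqrt(895) /186160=-0.42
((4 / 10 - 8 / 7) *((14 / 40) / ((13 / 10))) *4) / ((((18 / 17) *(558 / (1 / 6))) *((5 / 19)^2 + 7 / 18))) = -0.00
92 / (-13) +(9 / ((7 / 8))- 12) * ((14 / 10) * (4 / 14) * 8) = -5716 / 455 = -12.56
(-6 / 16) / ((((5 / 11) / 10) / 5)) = -165 / 4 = -41.25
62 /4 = 31 /2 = 15.50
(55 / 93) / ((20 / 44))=121 / 93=1.30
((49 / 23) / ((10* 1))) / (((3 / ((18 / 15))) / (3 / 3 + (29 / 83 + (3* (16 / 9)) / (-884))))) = 3622276 / 31641675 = 0.11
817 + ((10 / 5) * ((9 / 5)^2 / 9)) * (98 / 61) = 1247689 / 1525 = 818.16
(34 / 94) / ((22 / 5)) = 85 / 1034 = 0.08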